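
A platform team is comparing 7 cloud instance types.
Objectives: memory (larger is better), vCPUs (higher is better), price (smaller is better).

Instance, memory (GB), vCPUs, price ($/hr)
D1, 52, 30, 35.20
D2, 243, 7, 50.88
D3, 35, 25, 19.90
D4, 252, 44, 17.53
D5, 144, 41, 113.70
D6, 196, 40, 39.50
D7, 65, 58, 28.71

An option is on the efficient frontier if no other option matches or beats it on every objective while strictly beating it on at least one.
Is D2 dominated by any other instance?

D4 vs D2: memory 252≥243, vCPUs 44≥7, price 17.53≤50.88 — D4 is at least as good on every objective and strictly better on at least one, so D4 dominates D2.

Yes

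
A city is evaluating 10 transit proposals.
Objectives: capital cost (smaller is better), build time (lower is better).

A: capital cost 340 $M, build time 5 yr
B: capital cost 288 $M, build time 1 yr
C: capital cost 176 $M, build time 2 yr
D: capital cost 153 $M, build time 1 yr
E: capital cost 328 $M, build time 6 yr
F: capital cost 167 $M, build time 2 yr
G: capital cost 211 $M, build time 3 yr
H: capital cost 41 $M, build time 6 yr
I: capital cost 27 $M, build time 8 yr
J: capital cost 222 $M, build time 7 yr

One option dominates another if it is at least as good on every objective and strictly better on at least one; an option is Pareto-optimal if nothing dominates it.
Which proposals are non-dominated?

A: dominated by B (capital cost 288≤340, build time 1≤5).
B: dominated by D (capital cost 153≤288, build time 1≤1).
C: dominated by D (capital cost 153≤176, build time 1≤2).
D: not dominated.
E: dominated by B (capital cost 288≤328, build time 1≤6).
F: dominated by D (capital cost 153≤167, build time 1≤2).
G: dominated by C (capital cost 176≤211, build time 2≤3).
H: not dominated.
I: not dominated (best capital cost).
J: dominated by C (capital cost 176≤222, build time 2≤7).

D, H, I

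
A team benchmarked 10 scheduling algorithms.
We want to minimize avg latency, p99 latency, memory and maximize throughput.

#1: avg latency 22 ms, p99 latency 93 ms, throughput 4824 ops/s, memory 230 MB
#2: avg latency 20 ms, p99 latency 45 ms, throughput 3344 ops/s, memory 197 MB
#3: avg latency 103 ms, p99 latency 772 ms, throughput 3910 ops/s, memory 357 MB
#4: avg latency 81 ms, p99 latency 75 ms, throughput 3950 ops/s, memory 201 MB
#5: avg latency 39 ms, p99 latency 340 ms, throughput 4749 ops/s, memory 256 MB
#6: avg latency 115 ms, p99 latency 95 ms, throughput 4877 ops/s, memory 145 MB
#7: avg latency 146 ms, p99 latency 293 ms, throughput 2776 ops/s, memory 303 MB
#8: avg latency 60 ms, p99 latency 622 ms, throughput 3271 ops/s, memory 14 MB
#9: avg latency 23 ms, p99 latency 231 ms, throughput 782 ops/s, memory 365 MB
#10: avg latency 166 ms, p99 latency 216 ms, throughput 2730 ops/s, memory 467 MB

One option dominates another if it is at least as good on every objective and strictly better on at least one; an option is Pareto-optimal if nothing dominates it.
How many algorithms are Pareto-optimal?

#1: not dominated.
#2: not dominated (best avg latency).
#3: dominated by #1 (avg latency 22≤103, p99 latency 93≤772, throughput 4824≥3910, memory 230≤357).
#4: not dominated.
#5: dominated by #1 (avg latency 22≤39, p99 latency 93≤340, throughput 4824≥4749, memory 230≤256).
#6: not dominated (best throughput).
#7: dominated by #1 (avg latency 22≤146, p99 latency 93≤293, throughput 4824≥2776, memory 230≤303).
#8: not dominated (best memory).
#9: dominated by #1 (avg latency 22≤23, p99 latency 93≤231, throughput 4824≥782, memory 230≤365).
#10: dominated by #1 (avg latency 22≤166, p99 latency 93≤216, throughput 4824≥2730, memory 230≤467).
Pareto-optimal: #1, #2, #4, #6, #8 → 5.

5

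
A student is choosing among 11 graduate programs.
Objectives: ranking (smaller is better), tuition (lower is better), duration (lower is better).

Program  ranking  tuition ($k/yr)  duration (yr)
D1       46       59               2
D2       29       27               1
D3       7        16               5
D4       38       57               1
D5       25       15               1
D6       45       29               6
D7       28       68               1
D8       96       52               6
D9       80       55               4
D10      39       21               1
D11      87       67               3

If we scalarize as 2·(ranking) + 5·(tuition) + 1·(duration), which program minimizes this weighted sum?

D3

D1: 2·46 + 5·59 + 1·2 = 389
D2: 2·29 + 5·27 + 1·1 = 194
D3: 2·7 + 5·16 + 1·5 = 99
D4: 2·38 + 5·57 + 1·1 = 362
D5: 2·25 + 5·15 + 1·1 = 126
D6: 2·45 + 5·29 + 1·6 = 241
D7: 2·28 + 5·68 + 1·1 = 397
D8: 2·96 + 5·52 + 1·6 = 458
D9: 2·80 + 5·55 + 1·4 = 439
D10: 2·39 + 5·21 + 1·1 = 184
D11: 2·87 + 5·67 + 1·3 = 512
Lowest: D3 at 99.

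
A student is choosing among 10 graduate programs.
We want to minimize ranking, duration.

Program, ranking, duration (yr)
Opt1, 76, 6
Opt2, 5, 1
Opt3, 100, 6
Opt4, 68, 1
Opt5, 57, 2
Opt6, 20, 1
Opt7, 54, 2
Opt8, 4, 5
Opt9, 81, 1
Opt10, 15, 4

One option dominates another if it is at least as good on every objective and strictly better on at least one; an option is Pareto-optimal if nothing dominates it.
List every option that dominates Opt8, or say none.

none

Opt1: worse on ranking (76 vs 4).
Opt2: worse on ranking (5 vs 4).
Opt3: worse on ranking (100 vs 4).
Opt4: worse on ranking (68 vs 4).
Opt5: worse on ranking (57 vs 4).
Opt6: worse on ranking (20 vs 4).
Opt7: worse on ranking (54 vs 4).
Opt9: worse on ranking (81 vs 4).
Opt10: worse on ranking (15 vs 4).
No option dominates Opt8.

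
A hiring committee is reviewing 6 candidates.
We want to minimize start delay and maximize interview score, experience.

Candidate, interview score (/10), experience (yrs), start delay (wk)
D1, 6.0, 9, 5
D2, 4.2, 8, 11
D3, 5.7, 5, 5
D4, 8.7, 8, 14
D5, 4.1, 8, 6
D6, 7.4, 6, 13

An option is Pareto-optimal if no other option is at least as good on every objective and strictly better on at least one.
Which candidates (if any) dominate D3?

D1: interview score 6.0≥5.7, experience 9≥5, start delay 5≤5 — dominates D3.
Others (D2, D4, D5, D6) are each worse than D3 on at least one objective.

D1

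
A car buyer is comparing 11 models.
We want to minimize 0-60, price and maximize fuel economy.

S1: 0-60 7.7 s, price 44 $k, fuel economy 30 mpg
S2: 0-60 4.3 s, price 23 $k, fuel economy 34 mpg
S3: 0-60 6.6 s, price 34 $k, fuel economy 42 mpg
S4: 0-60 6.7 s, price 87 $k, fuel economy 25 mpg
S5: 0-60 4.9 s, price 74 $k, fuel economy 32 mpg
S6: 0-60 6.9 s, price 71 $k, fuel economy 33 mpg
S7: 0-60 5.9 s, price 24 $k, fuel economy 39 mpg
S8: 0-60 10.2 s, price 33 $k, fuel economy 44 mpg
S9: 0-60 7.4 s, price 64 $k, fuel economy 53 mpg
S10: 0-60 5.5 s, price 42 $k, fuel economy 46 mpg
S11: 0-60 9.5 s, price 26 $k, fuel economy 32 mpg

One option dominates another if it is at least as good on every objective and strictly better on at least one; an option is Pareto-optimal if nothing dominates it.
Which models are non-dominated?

S2, S3, S7, S8, S9, S10

S1: dominated by S2 (0-60 4.3≤7.7, price 23≤44, fuel economy 34≥30).
S2: not dominated (best 0-60).
S3: not dominated.
S4: dominated by S2 (0-60 4.3≤6.7, price 23≤87, fuel economy 34≥25).
S5: dominated by S2 (0-60 4.3≤4.9, price 23≤74, fuel economy 34≥32).
S6: dominated by S2 (0-60 4.3≤6.9, price 23≤71, fuel economy 34≥33).
S7: not dominated.
S8: not dominated.
S9: not dominated (best fuel economy).
S10: not dominated.
S11: dominated by S2 (0-60 4.3≤9.5, price 23≤26, fuel economy 34≥32).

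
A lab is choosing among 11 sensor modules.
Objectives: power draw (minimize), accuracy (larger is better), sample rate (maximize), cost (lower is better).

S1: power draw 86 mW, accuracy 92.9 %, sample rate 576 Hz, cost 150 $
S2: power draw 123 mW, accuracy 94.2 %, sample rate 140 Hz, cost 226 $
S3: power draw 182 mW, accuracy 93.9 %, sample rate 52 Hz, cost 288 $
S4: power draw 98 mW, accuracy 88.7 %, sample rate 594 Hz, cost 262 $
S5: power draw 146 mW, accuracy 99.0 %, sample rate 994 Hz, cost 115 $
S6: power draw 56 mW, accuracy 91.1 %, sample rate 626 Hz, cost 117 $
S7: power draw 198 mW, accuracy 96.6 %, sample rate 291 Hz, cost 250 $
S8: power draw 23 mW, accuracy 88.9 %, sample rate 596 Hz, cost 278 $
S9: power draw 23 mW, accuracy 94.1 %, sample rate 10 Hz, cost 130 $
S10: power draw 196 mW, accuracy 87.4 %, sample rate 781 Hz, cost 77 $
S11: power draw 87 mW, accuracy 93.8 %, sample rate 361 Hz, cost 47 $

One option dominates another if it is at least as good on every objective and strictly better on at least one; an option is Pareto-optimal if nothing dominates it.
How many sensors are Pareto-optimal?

8

S1: not dominated.
S2: not dominated.
S3: dominated by S2 (power draw 123≤182, accuracy 94.2≥93.9, sample rate 140≥52, cost 226≤288).
S4: dominated by S6 (power draw 56≤98, accuracy 91.1≥88.7, sample rate 626≥594, cost 117≤262).
S5: not dominated (best accuracy).
S6: not dominated.
S7: dominated by S5 (power draw 146≤198, accuracy 99.0≥96.6, sample rate 994≥291, cost 115≤250).
S8: not dominated.
S9: not dominated.
S10: not dominated.
S11: not dominated (best cost).
Pareto-optimal: S1, S2, S5, S6, S8, S9, S10, S11 → 8.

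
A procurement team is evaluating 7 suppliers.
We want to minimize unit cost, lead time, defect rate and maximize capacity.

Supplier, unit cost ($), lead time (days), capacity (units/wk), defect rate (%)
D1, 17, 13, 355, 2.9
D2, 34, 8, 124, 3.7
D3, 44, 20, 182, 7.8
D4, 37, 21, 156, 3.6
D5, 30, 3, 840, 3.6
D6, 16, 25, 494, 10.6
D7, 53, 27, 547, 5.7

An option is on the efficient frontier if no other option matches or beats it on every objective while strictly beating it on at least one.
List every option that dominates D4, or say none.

D1, D5

D1: unit cost 17≤37, lead time 13≤21, capacity 355≥156, defect rate 2.9≤3.6 — dominates D4.
D5: unit cost 30≤37, lead time 3≤21, capacity 840≥156, defect rate 3.6≤3.6 — dominates D4.
Others (D2, D3, D6, D7) are each worse than D4 on at least one objective.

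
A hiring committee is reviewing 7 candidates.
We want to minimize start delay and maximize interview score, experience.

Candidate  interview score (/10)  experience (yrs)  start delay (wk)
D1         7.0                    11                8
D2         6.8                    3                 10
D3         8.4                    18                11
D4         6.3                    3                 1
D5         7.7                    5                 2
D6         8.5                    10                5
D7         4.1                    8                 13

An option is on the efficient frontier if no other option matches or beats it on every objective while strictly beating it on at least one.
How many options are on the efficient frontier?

5

D1: not dominated.
D2: dominated by D1 (interview score 7.0≥6.8, experience 11≥3, start delay 8≤10).
D3: not dominated (best experience).
D4: not dominated (best start delay).
D5: not dominated.
D6: not dominated (best interview score).
D7: dominated by D1 (interview score 7.0≥4.1, experience 11≥8, start delay 8≤13).
Pareto-optimal: D1, D3, D4, D5, D6 → 5.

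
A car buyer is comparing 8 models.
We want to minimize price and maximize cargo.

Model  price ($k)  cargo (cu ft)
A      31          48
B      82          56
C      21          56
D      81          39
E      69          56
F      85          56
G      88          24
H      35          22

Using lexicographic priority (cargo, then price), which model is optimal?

C

First maximize cargo: best is 56, kept {B, C, E, F}.
Then minimize price: best is 21, kept {C}.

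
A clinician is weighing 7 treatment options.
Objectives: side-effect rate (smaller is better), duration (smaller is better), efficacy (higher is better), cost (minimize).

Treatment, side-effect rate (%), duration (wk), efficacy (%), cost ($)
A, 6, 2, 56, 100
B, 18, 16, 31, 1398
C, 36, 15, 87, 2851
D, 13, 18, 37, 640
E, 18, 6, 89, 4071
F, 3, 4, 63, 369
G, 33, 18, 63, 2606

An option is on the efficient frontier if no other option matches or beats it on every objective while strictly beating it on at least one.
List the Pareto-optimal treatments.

A, C, E, F

A: not dominated (best duration).
B: dominated by A (side-effect rate 6≤18, duration 2≤16, efficacy 56≥31, cost 100≤1398).
C: not dominated.
D: dominated by A (side-effect rate 6≤13, duration 2≤18, efficacy 56≥37, cost 100≤640).
E: not dominated (best efficacy).
F: not dominated (best side-effect rate).
G: dominated by F (side-effect rate 3≤33, duration 4≤18, efficacy 63≥63, cost 369≤2606).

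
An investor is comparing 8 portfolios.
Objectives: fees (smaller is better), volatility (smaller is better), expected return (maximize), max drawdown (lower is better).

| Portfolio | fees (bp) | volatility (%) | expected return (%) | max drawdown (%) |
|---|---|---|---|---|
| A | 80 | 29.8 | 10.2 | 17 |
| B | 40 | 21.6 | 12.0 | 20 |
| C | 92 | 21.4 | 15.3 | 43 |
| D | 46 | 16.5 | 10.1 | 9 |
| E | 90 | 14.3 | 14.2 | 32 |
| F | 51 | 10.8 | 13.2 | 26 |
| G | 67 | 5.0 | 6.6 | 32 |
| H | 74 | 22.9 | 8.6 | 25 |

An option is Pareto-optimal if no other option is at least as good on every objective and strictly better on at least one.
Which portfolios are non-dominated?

A, B, C, D, E, F, G

A: not dominated.
B: not dominated (best fees).
C: not dominated (best expected return).
D: not dominated (best max drawdown).
E: not dominated.
F: not dominated.
G: not dominated (best volatility).
H: dominated by B (fees 40≤74, volatility 21.6≤22.9, expected return 12.0≥8.6, max drawdown 20≤25).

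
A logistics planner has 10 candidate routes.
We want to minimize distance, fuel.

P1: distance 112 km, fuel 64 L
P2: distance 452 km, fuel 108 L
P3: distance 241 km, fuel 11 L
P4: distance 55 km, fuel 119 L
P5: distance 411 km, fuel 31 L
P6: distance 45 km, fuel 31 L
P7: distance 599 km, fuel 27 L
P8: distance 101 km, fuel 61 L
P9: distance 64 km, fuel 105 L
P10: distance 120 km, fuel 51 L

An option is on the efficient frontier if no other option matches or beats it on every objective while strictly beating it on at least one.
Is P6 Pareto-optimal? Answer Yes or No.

P1: worse on distance (112 vs 45).
P2: worse on distance (452 vs 45).
P3: worse on distance (241 vs 45).
P4: worse on distance (55 vs 45).
P5: worse on distance (411 vs 45).
P7: worse on distance (599 vs 45).
P8: worse on distance (101 vs 45).
P9: worse on distance (64 vs 45).
P10: worse on distance (120 vs 45).
No option is at least as good as P6 on every objective and strictly better on one.

Yes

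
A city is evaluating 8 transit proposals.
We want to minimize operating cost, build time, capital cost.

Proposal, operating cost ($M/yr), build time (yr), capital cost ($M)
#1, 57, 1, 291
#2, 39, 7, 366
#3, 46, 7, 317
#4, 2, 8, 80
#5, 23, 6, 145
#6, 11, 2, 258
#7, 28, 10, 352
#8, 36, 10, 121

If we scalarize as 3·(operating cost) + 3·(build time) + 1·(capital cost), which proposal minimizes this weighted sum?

#4

#1: 3·57 + 3·1 + 1·291 = 465
#2: 3·39 + 3·7 + 1·366 = 504
#3: 3·46 + 3·7 + 1·317 = 476
#4: 3·2 + 3·8 + 1·80 = 110
#5: 3·23 + 3·6 + 1·145 = 232
#6: 3·11 + 3·2 + 1·258 = 297
#7: 3·28 + 3·10 + 1·352 = 466
#8: 3·36 + 3·10 + 1·121 = 259
Lowest: #4 at 110.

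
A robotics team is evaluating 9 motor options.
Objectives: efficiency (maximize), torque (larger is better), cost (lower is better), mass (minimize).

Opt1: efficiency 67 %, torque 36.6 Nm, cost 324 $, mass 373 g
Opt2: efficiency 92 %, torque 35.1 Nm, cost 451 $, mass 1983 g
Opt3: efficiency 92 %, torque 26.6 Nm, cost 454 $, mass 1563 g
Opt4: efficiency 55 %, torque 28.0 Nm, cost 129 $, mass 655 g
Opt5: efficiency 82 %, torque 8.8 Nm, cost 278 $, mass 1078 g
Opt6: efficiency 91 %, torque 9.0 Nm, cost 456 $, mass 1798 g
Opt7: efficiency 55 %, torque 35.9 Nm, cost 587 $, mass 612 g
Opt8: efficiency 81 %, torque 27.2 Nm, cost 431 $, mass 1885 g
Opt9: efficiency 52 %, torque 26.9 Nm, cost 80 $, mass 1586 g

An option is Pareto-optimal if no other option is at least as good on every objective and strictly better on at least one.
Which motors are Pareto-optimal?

Opt1, Opt2, Opt3, Opt4, Opt5, Opt8, Opt9

Opt1: not dominated (best torque).
Opt2: not dominated.
Opt3: not dominated.
Opt4: not dominated.
Opt5: not dominated.
Opt6: dominated by Opt3 (efficiency 92≥91, torque 26.6≥9.0, cost 454≤456, mass 1563≤1798).
Opt7: dominated by Opt1 (efficiency 67≥55, torque 36.6≥35.9, cost 324≤587, mass 373≤612).
Opt8: not dominated.
Opt9: not dominated (best cost).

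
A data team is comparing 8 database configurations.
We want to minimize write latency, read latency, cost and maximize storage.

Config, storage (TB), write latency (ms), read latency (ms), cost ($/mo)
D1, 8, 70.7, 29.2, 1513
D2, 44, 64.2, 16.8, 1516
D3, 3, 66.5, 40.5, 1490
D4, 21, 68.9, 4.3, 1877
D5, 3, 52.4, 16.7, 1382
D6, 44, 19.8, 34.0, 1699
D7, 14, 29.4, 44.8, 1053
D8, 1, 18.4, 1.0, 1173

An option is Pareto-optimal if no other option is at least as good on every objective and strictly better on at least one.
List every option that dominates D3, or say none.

D5: storage 3≥3, write latency 52.4≤66.5, read latency 16.7≤40.5, cost 1382≤1490 — dominates D3.
Others (D1, D2, D4, D6, D7, D8) are each worse than D3 on at least one objective.

D5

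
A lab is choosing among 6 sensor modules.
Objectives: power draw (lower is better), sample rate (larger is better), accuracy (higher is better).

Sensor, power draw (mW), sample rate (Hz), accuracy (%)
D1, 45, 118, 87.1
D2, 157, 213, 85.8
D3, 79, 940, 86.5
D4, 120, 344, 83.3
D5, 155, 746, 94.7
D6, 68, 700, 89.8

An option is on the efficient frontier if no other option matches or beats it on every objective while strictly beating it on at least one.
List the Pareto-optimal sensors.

D1, D3, D5, D6

D1: not dominated (best power draw).
D2: dominated by D3 (power draw 79≤157, sample rate 940≥213, accuracy 86.5≥85.8).
D3: not dominated (best sample rate).
D4: dominated by D3 (power draw 79≤120, sample rate 940≥344, accuracy 86.5≥83.3).
D5: not dominated (best accuracy).
D6: not dominated.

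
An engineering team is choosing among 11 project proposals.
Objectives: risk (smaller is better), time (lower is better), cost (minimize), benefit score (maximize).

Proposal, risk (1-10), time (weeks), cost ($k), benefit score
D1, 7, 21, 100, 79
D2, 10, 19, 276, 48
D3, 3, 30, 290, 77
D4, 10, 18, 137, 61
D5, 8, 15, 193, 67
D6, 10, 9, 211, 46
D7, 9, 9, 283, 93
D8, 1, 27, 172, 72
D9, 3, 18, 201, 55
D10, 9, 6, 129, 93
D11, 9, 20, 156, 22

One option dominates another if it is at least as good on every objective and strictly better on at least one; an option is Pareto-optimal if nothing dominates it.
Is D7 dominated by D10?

Yes

D10 vs D7: risk 9≤9, time 6≤9, cost 129≤283, benefit score 93≥93 — D10 is at least as good on every objective with at least one strict improvement.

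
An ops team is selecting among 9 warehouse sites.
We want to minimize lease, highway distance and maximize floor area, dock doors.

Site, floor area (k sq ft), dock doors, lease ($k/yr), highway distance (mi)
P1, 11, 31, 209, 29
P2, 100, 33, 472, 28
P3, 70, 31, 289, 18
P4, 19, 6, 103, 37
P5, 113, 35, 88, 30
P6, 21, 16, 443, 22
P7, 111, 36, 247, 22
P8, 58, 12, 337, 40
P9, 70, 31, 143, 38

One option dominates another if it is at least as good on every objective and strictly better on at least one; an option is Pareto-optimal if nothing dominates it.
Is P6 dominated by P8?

No

P8 vs P6: P8 is worse on dock doors (12 vs 16), so it does not dominate P6.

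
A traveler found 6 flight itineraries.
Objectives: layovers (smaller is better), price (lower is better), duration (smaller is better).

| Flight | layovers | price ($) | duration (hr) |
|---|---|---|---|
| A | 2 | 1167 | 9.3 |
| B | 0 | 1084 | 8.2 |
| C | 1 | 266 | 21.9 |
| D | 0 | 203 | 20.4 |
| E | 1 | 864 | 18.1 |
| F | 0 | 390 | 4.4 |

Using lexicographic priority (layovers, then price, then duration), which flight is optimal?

D

First minimize layovers: best is 0, kept {B, D, F}.
Then minimize price: best is 203, kept {D}.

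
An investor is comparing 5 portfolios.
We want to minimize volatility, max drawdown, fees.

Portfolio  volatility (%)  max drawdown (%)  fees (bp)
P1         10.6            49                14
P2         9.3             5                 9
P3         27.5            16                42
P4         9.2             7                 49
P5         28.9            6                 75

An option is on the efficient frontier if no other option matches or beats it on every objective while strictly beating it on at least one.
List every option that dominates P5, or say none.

P2: volatility 9.3≤28.9, max drawdown 5≤6, fees 9≤75 — dominates P5.
Others (P1, P3, P4) are each worse than P5 on at least one objective.

P2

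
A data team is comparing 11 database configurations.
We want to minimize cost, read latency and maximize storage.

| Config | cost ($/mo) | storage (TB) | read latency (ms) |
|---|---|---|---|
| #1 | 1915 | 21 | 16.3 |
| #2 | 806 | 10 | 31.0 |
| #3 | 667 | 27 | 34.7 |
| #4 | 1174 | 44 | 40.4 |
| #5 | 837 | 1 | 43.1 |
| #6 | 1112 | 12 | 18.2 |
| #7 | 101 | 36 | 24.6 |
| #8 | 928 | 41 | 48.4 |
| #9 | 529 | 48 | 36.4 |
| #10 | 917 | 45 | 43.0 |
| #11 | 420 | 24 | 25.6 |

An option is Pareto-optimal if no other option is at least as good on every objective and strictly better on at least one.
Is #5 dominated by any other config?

Yes

#2 vs #5: cost 806≤837, storage 10≥1, read latency 31.0≤43.1 — #2 is at least as good on every objective and strictly better on at least one, so #2 dominates #5.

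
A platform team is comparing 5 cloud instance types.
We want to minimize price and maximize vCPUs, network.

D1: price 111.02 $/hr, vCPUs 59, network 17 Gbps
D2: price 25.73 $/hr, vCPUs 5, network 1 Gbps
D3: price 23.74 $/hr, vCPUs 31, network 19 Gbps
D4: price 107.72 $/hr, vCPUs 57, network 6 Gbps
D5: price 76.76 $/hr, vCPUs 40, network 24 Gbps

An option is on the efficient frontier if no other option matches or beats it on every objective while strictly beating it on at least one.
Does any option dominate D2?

D3 vs D2: price 23.74≤25.73, vCPUs 31≥5, network 19≥1 — D3 is at least as good on every objective and strictly better on at least one, so D3 dominates D2.

Yes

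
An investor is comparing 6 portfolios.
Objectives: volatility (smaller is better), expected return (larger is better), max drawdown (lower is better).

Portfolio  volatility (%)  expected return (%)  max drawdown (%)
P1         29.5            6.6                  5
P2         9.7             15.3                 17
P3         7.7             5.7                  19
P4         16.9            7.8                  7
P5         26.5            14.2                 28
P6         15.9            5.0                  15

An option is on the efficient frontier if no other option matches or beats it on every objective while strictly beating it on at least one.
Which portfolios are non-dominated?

P1: not dominated (best max drawdown).
P2: not dominated (best expected return).
P3: not dominated (best volatility).
P4: not dominated.
P5: dominated by P2 (volatility 9.7≤26.5, expected return 15.3≥14.2, max drawdown 17≤28).
P6: not dominated.

P1, P2, P3, P4, P6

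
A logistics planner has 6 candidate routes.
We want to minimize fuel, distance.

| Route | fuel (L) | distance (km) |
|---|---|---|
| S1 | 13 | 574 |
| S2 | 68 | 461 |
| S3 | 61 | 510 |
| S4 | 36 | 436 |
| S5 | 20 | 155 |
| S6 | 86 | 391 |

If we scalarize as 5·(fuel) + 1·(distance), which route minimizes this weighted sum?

S1: 5·13 + 1·574 = 639
S2: 5·68 + 1·461 = 801
S3: 5·61 + 1·510 = 815
S4: 5·36 + 1·436 = 616
S5: 5·20 + 1·155 = 255
S6: 5·86 + 1·391 = 821
Lowest: S5 at 255.

S5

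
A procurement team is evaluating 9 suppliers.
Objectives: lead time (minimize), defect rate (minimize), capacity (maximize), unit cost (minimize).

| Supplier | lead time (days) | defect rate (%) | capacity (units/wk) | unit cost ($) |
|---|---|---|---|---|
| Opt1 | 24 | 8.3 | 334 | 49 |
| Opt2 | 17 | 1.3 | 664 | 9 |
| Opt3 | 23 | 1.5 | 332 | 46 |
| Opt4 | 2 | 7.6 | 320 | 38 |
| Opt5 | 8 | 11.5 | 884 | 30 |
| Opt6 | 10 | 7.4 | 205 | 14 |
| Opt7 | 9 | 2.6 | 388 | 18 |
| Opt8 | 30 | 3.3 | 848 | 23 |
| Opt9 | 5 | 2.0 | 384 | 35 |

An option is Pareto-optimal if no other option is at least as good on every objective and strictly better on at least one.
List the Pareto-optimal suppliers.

Opt1: dominated by Opt2 (lead time 17≤24, defect rate 1.3≤8.3, capacity 664≥334, unit cost 9≤49).
Opt2: not dominated (best defect rate).
Opt3: dominated by Opt2 (lead time 17≤23, defect rate 1.3≤1.5, capacity 664≥332, unit cost 9≤46).
Opt4: not dominated (best lead time).
Opt5: not dominated (best capacity).
Opt6: not dominated.
Opt7: not dominated.
Opt8: not dominated.
Opt9: not dominated.

Opt2, Opt4, Opt5, Opt6, Opt7, Opt8, Opt9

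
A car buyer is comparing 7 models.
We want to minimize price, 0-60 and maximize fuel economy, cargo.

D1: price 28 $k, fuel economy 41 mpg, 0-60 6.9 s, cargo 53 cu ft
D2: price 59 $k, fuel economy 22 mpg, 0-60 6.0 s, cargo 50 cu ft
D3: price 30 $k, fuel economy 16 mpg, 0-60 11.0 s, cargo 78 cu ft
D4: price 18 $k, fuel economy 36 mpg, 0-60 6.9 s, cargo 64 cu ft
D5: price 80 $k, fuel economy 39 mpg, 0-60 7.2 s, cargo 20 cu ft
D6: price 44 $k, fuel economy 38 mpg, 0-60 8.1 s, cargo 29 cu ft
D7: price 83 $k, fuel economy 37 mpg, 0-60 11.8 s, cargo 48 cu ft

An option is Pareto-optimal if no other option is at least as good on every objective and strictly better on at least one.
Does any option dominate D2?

No

D1: worse on 0-60 (6.9 vs 6.0).
D3: worse on fuel economy (16 vs 22).
D4: worse on 0-60 (6.9 vs 6.0).
D5: worse on price (80 vs 59).
D6: worse on 0-60 (8.1 vs 6.0).
D7: worse on price (83 vs 59).
No option is at least as good as D2 on every objective and strictly better on one.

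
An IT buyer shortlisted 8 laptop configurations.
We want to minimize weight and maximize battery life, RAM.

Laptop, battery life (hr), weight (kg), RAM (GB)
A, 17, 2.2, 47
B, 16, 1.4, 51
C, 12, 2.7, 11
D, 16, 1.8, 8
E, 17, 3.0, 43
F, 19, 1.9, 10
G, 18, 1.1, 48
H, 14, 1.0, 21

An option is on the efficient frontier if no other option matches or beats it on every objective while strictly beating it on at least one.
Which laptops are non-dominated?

A: dominated by G (battery life 18≥17, weight 1.1≤2.2, RAM 48≥47).
B: not dominated (best RAM).
C: dominated by A (battery life 17≥12, weight 2.2≤2.7, RAM 47≥11).
D: dominated by B (battery life 16≥16, weight 1.4≤1.8, RAM 51≥8).
E: dominated by A (battery life 17≥17, weight 2.2≤3.0, RAM 47≥43).
F: not dominated (best battery life).
G: not dominated.
H: not dominated (best weight).

B, F, G, H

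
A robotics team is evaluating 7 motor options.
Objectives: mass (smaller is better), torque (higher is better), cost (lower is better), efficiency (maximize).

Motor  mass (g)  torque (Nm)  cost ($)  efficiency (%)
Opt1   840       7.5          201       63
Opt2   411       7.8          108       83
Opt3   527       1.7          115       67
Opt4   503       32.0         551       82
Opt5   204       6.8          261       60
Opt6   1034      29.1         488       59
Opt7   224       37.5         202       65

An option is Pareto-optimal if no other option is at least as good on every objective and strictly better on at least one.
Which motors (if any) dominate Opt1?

Opt2: mass 411≤840, torque 7.8≥7.5, cost 108≤201, efficiency 83≥63 — dominates Opt1.
Others (Opt3, Opt4, Opt5, Opt6, Opt7) are each worse than Opt1 on at least one objective.

Opt2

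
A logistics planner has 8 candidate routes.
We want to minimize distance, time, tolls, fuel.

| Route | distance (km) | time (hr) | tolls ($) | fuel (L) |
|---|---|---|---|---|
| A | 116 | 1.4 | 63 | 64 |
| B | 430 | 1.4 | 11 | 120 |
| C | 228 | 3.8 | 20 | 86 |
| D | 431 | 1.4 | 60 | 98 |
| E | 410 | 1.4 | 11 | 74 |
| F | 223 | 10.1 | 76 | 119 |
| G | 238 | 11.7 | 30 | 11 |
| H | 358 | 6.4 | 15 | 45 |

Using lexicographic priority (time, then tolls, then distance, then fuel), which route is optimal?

E

First minimize time: best is 1.4, kept {A, B, D, E}.
Then minimize tolls: best is 11, kept {B, E}.
Then minimize distance: best is 410, kept {E}.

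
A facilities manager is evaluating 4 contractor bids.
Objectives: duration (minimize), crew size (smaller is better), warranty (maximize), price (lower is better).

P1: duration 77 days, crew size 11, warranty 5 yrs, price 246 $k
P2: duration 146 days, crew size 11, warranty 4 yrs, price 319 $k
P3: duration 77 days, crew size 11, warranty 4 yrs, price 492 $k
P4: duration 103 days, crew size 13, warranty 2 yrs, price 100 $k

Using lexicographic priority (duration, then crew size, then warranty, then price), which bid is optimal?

First minimize duration: best is 77, kept {P1, P3}.
Then minimize crew size: best is 11, kept {P1, P3}.
Then maximize warranty: best is 5, kept {P1}.

P1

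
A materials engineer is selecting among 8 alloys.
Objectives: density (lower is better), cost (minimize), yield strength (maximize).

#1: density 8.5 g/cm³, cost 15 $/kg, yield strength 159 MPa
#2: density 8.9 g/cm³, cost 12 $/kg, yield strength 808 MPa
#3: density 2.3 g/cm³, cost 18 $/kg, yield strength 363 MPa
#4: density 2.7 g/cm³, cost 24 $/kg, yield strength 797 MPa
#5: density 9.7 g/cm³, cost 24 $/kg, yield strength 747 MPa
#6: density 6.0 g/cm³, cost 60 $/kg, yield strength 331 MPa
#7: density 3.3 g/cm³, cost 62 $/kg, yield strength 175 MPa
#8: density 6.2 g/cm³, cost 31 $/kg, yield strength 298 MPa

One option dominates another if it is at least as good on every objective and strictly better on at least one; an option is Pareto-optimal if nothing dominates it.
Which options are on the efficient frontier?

#1, #2, #3, #4

#1: not dominated.
#2: not dominated (best cost).
#3: not dominated (best density).
#4: not dominated.
#5: dominated by #2 (density 8.9≤9.7, cost 12≤24, yield strength 808≥747).
#6: dominated by #3 (density 2.3≤6.0, cost 18≤60, yield strength 363≥331).
#7: dominated by #3 (density 2.3≤3.3, cost 18≤62, yield strength 363≥175).
#8: dominated by #3 (density 2.3≤6.2, cost 18≤31, yield strength 363≥298).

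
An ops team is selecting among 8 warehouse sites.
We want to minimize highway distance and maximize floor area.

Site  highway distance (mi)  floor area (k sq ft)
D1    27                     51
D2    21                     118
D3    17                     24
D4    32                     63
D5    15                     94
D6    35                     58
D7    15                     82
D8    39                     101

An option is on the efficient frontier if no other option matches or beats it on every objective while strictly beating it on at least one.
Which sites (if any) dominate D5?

none

D1: worse on highway distance (27 vs 15).
D2: worse on highway distance (21 vs 15).
D3: worse on highway distance (17 vs 15).
D4: worse on highway distance (32 vs 15).
D6: worse on highway distance (35 vs 15).
D7: worse on floor area (82 vs 94).
D8: worse on highway distance (39 vs 15).
No option dominates D5.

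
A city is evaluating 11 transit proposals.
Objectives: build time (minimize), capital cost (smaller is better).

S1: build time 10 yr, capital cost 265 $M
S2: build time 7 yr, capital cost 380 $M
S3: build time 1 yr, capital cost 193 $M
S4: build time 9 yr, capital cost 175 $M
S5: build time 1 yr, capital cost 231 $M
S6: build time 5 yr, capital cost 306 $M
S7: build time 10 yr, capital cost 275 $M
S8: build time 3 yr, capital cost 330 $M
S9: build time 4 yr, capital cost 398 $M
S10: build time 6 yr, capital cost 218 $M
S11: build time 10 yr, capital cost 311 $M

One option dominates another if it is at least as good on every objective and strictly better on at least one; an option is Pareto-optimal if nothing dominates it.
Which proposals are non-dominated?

S1: dominated by S3 (build time 1≤10, capital cost 193≤265).
S2: dominated by S3 (build time 1≤7, capital cost 193≤380).
S3: not dominated.
S4: not dominated (best capital cost).
S5: dominated by S3 (build time 1≤1, capital cost 193≤231).
S6: dominated by S3 (build time 1≤5, capital cost 193≤306).
S7: dominated by S1 (build time 10≤10, capital cost 265≤275).
S8: dominated by S3 (build time 1≤3, capital cost 193≤330).
S9: dominated by S3 (build time 1≤4, capital cost 193≤398).
S10: dominated by S3 (build time 1≤6, capital cost 193≤218).
S11: dominated by S1 (build time 10≤10, capital cost 265≤311).

S3, S4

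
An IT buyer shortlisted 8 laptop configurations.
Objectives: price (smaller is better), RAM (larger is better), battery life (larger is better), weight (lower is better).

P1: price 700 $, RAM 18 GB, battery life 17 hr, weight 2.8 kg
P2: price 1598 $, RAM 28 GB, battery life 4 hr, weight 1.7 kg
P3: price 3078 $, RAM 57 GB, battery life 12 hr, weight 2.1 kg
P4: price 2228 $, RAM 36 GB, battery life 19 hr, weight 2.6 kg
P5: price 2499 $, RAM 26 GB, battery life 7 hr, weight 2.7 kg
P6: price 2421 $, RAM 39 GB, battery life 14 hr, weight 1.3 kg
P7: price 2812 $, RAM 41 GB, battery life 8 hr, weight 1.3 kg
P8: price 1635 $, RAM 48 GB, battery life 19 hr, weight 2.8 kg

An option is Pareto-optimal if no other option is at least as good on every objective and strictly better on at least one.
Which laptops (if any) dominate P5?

P4, P6

P4: price 2228≤2499, RAM 36≥26, battery life 19≥7, weight 2.6≤2.7 — dominates P5.
P6: price 2421≤2499, RAM 39≥26, battery life 14≥7, weight 1.3≤2.7 — dominates P5.
Others (P1, P2, P3, P7, P8) are each worse than P5 on at least one objective.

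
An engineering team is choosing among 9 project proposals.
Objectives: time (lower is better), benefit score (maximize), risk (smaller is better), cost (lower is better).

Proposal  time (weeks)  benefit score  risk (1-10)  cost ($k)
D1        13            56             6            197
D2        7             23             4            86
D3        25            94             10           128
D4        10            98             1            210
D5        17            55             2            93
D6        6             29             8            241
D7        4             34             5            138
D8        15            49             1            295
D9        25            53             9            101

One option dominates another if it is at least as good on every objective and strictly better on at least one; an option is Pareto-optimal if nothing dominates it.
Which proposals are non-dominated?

D1, D2, D3, D4, D5, D7

D1: not dominated.
D2: not dominated (best cost).
D3: not dominated.
D4: not dominated (best benefit score).
D5: not dominated.
D6: dominated by D7 (time 4≤6, benefit score 34≥29, risk 5≤8, cost 138≤241).
D7: not dominated (best time).
D8: dominated by D4 (time 10≤15, benefit score 98≥49, risk 1≤1, cost 210≤295).
D9: dominated by D5 (time 17≤25, benefit score 55≥53, risk 2≤9, cost 93≤101).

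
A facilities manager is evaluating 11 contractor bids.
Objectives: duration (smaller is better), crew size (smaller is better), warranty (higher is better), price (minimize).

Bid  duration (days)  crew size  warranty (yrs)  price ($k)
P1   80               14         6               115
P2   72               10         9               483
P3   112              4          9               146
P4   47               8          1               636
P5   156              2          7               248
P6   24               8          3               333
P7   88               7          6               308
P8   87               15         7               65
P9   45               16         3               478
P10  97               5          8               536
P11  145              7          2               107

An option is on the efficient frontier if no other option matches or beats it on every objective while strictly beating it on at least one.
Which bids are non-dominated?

P1: not dominated.
P2: not dominated.
P3: not dominated.
P4: dominated by P6 (duration 24≤47, crew size 8≤8, warranty 3≥1, price 333≤636).
P5: not dominated (best crew size).
P6: not dominated (best duration).
P7: not dominated.
P8: not dominated (best price).
P9: dominated by P6 (duration 24≤45, crew size 8≤16, warranty 3≥3, price 333≤478).
P10: not dominated.
P11: not dominated.

P1, P2, P3, P5, P6, P7, P8, P10, P11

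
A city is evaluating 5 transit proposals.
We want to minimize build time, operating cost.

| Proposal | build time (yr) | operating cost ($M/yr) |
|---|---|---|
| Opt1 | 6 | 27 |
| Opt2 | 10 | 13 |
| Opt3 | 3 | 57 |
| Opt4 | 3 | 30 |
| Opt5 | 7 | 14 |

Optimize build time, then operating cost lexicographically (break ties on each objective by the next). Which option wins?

First minimize build time: best is 3, kept {Opt3, Opt4}.
Then minimize operating cost: best is 30, kept {Opt4}.

Opt4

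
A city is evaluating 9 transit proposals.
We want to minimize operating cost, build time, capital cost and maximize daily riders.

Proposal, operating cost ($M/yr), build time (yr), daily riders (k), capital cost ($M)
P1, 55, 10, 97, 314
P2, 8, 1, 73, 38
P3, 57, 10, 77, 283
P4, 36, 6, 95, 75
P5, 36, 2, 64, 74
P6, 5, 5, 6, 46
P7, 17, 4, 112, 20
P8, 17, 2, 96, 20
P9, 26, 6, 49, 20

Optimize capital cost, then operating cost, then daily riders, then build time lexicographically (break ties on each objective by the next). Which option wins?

First minimize capital cost: best is 20, kept {P7, P8, P9}.
Then minimize operating cost: best is 17, kept {P7, P8}.
Then maximize daily riders: best is 112, kept {P7}.

P7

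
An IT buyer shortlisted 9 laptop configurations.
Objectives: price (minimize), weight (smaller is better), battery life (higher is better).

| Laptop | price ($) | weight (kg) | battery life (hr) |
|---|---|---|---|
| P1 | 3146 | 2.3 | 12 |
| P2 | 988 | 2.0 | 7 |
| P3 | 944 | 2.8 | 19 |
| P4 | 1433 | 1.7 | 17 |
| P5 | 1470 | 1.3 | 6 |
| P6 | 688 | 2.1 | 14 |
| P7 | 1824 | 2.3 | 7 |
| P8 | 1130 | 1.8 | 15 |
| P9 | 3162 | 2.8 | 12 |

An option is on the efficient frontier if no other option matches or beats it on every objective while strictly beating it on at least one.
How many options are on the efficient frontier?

P1: dominated by P4 (price 1433≤3146, weight 1.7≤2.3, battery life 17≥12).
P2: not dominated.
P3: not dominated (best battery life).
P4: not dominated.
P5: not dominated (best weight).
P6: not dominated (best price).
P7: dominated by P2 (price 988≤1824, weight 2.0≤2.3, battery life 7≥7).
P8: not dominated.
P9: dominated by P1 (price 3146≤3162, weight 2.3≤2.8, battery life 12≥12).
Pareto-optimal: P2, P3, P4, P5, P6, P8 → 6.

6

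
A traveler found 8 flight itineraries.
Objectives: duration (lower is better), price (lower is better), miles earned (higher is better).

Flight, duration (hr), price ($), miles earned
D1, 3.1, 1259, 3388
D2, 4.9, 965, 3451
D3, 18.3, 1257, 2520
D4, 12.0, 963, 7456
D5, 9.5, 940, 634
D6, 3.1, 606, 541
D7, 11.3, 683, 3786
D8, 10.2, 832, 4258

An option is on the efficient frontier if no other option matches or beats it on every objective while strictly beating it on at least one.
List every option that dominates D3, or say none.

D2: duration 4.9≤18.3, price 965≤1257, miles earned 3451≥2520 — dominates D3.
D4: duration 12.0≤18.3, price 963≤1257, miles earned 7456≥2520 — dominates D3.
D7: duration 11.3≤18.3, price 683≤1257, miles earned 3786≥2520 — dominates D3.
D8: duration 10.2≤18.3, price 832≤1257, miles earned 4258≥2520 — dominates D3.
Others (D1, D5, D6) are each worse than D3 on at least one objective.

D2, D4, D7, D8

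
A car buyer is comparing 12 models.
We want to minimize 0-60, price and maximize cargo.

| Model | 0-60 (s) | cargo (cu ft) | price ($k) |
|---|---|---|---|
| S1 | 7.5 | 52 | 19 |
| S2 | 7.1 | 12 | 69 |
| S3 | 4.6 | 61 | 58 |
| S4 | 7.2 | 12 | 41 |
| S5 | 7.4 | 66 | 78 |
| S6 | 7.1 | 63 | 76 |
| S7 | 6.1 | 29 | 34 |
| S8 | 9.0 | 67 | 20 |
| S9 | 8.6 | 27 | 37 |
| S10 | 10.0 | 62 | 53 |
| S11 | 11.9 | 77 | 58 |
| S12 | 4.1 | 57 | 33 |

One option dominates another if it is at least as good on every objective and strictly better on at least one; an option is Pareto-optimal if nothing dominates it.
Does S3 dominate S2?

S3 vs S2: 0-60 4.6≤7.1, cargo 61≥12, price 58≤69 — S3 is at least as good on every objective with at least one strict improvement.

Yes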